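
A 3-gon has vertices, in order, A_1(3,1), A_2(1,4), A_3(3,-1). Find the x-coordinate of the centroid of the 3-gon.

Apply Gauss's area formula. First the cross-terms c_i = x_i·y_{i+1} − x_{i+1}·y_i:
  11, -13, 6  ⇒  2A = 4, A = 2.
Then Σ (x_i + x_{i+1})·c_i = 28, so x̄ = 28 / (6·2) = 7/3.

7/3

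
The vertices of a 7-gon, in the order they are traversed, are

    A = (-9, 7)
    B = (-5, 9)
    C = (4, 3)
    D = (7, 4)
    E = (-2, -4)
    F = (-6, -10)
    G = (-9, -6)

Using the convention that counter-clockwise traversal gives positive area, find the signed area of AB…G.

-148.5

Apply the shoelace formula: 2A = Σ (x_i·y_{i+1} − x_{i+1}·y_i), indices taken mod 7.
Σ = (-46) + (-51) + (-5) + (-20) + (-4) + (-54) + (-117) = -297
Signed area = Σ/2 = -148.5 (negative ⇒ clockwise traversal).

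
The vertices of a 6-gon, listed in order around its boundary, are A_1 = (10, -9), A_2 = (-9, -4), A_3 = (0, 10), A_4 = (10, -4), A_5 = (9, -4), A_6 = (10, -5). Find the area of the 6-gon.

180

Apply the shoelace (surveyor's) formula: 2A = Σ (x_i·y_{i+1} − x_{i+1}·y_i), indices taken mod 6.
A_1→A_2: (10)(-4) − (-9)(-9) = -121
A_2→A_3: (-9)(10) − (0)(-4) = -90
A_3→A_4: (0)(-4) − (10)(10) = -100
A_4→A_5: (10)(-4) − (9)(-4) = -4
A_5→A_6: (9)(-5) − (10)(-4) = -5
A_6→A_1: (10)(-9) − (10)(-5) = -40
Σ = -360
Area = |Σ|/2 = 180.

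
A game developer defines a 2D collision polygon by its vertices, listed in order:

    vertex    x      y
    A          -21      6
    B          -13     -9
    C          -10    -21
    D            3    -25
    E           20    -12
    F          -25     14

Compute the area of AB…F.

Apply the shoelace (surveyor's) formula: 2A = Σ (x_i·y_{i+1} − x_{i+1}·y_i), indices taken mod 6.
Σ = (267) + (183) + (313) + (464) + (-20) + (144) = 1351
Area = |Σ|/2 = 675.5.

675.5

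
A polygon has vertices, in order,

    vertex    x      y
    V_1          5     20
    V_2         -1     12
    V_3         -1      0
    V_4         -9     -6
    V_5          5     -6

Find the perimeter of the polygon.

72

|V_1V_2| = √((-6)² + (-8)²) = √100 = 10
|V_2V_3| = √((0)² + (-12)²) = √144 = 12
|V_3V_4| = √((-8)² + (-6)²) = √100 = 10
|V_4V_5| = √((14)² + (0)²) = √196 = 14
|V_5V_1| = √((0)² + (26)²) = √676 = 26
Perimeter = 10 + 12 + 10 + 14 + 26 = 72.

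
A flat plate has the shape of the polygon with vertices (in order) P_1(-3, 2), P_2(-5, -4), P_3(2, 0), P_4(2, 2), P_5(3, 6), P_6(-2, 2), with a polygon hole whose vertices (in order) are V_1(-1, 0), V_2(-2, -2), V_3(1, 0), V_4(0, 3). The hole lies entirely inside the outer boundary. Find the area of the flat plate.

25

Outer boundary:
Apply the surveyor's formula: 2A = Σ (x_i·y_{i+1} − x_{i+1}·y_i), indices taken mod 6.
P_1→P_2: (-3)(-4) − (-5)(2) = 22
P_2→P_3: (-5)(0) − (2)(-4) = 8
P_3→P_4: (2)(2) − (2)(0) = 4
P_4→P_5: (2)(6) − (3)(2) = 6
P_5→P_6: (3)(2) − (-2)(6) = 18
P_6→P_1: (-2)(2) − (-3)(2) = 2
Σ = 60
Area = |Σ|/2 = 30.
Hole:
Apply the shoelace formula: 2A = Σ (x_i·y_{i+1} − x_{i+1}·y_i), indices taken mod 4.
Σ = (2) + (2) + (3) + (3) = 10
Area = |Σ|/2 = 5.
Net area = 30 − 5 = 25.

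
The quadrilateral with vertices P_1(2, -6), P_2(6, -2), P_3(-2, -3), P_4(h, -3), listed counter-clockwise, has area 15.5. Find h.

-3

The doubled signed area Σ (x_i y_{i+1} − x_{i+1} y_i) is linear in h.
With h=0 it equals 22; the coefficient of h is -3 (from the two edges through P_4).
So -3·h + 22 = 2·15.5 = 31 ⇒ h = -3.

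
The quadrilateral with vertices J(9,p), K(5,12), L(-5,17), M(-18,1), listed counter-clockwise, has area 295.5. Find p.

-2

Write out the shoelace sum; only the two edges meeting at J involve p:
2·Area = [((-18)·p − 9·1) + (9·12 − 5·p)] + 446
       = -23·p + 545 = 591
⇒ p = -2.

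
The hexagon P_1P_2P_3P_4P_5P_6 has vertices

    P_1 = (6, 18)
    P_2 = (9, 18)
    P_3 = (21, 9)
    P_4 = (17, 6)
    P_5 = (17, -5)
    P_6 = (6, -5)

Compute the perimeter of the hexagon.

68

|P_1P_2| = √((3)² + (0)²) = √9 = 3
|P_2P_3| = √((12)² + (-9)²) = √225 = 15
|P_3P_4| = √((-4)² + (-3)²) = √25 = 5
|P_4P_5| = √((0)² + (-11)²) = √121 = 11
|P_5P_6| = √((-11)² + (0)²) = √121 = 11
|P_6P_1| = √((0)² + (23)²) = √529 = 23
Perimeter = 3 + 15 + 5 + 11 + 11 + 23 = 68.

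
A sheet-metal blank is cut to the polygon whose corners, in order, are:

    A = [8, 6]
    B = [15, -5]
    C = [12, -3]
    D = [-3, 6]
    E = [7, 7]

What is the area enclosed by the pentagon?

64.5

A→B: (8)(-5) − (15)(6) = -130
B→C: (15)(-3) − (12)(-5) = 15
C→D: (12)(6) − (-3)(-3) = 63
D→E: (-3)(7) − (7)(6) = -63
E→A: (7)(6) − (8)(7) = -14
Σ = -129
Area = |Σ|/2 = 64.5.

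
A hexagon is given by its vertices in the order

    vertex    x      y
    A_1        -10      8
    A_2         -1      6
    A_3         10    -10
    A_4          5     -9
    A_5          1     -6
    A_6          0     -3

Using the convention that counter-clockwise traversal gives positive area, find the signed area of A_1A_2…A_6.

Cross-terms: -52, -50, -40, -21, -3, -30  ⇒  Σ = -196
Signed area = Σ/2 = -98 (negative ⇒ clockwise traversal).

-98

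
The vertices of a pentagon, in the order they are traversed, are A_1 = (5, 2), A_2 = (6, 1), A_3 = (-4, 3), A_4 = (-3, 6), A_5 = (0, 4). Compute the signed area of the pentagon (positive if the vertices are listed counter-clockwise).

-16

Apply the shoelace formula: 2A = Σ (x_i·y_{i+1} − x_{i+1}·y_i), indices taken mod 5.
Σ = (-7) + (22) + (-15) + (-12) + (-20) = -32
Signed area = Σ/2 = -16 (negative ⇒ clockwise traversal).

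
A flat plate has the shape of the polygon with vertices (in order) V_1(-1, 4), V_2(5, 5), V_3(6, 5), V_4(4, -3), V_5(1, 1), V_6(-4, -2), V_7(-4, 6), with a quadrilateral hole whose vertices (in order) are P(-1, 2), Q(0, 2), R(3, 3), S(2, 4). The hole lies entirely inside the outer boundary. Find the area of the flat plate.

47.5

Outer boundary:
Apply the shoelace formula: 2A = Σ (x_i·y_{i+1} − x_{i+1}·y_i), indices taken mod 7.
Cross-terms: -25, -5, -38, 7, 2, -32, -10  ⇒  Σ = -101
Area = |Σ|/2 = 50.5.
Hole:
Apply the shoelace formula: 2A = Σ (x_i·y_{i+1} − x_{i+1}·y_i), indices taken mod 4.
Σ = (-2) + (-6) + (6) + (8) = 6
Area = |Σ|/2 = 3.
Net area = 50.5 − 3 = 47.5.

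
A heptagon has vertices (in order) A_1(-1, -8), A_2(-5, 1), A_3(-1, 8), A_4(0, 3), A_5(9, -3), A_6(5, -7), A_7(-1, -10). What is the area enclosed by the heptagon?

108.5

Cross-terms: -41, -39, -3, -27, -48, -57, -2  ⇒  Σ = -217
Area = |Σ|/2 = 108.5.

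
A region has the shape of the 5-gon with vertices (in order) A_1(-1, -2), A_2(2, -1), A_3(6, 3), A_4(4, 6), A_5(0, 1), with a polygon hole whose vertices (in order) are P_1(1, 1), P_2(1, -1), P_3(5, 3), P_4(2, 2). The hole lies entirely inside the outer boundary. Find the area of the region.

18

Outer boundary:
Apply the shoelace formula: 2A = Σ (x_i·y_{i+1} − x_{i+1}·y_i), indices taken mod 5.
Cross-terms: 5, 12, 24, 4, 1  ⇒  Σ = 46
Area = |Σ|/2 = 23.
Hole:
Apply the shoelace formula: 2A = Σ (x_i·y_{i+1} − x_{i+1}·y_i), indices taken mod 4.
Σ = (-2) + (8) + (4) + (0) = 10
Area = |Σ|/2 = 5.
Net area = 23 − 5 = 18.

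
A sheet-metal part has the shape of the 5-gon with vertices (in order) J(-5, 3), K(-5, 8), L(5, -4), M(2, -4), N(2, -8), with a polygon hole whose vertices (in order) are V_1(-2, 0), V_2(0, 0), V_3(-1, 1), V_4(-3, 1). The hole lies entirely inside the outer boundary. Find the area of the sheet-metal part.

47.5

Outer boundary:
Cross-terms: -25, -20, -12, -8, -34  ⇒  Σ = -99
Area = |Σ|/2 = 49.5.
Hole:
Σ = (0) + (0) + (2) + (2) = 4
Area = |Σ|/2 = 2.
Net area = 49.5 − 2 = 47.5.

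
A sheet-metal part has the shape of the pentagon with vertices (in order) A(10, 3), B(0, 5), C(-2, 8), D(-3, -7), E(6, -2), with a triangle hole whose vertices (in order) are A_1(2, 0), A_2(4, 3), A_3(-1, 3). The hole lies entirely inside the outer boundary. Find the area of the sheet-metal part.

Outer boundary:
A→B: (10)(5) − (0)(3) = 50
B→C: (0)(8) − (-2)(5) = 10
C→D: (-2)(-7) − (-3)(8) = 38
D→E: (-3)(-2) − (6)(-7) = 48
E→A: (6)(3) − (10)(-2) = 38
Σ = 184
Area = |Σ|/2 = 92.
Hole:
Cross-terms: 6, 15, -6  ⇒  Σ = 15
Area = |Σ|/2 = 7.5.
Net area = 92 − 7.5 = 84.5.

84.5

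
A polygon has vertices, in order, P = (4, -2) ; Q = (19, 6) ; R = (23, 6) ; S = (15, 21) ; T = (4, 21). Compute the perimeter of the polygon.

72

|PQ| = √((15)² + (8)²) = √289 = 17
|QR| = √((4)² + (0)²) = √16 = 4
|RS| = √((-8)² + (15)²) = √289 = 17
|ST| = √((-11)² + (0)²) = √121 = 11
|TP| = √((0)² + (-23)²) = √529 = 23
Perimeter = 17 + 4 + 17 + 11 + 23 = 72.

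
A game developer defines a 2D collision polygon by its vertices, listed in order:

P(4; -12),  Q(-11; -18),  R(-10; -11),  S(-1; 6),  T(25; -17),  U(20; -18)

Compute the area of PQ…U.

Apply Gauss's area formula: 2A = Σ (x_i·y_{i+1} − x_{i+1}·y_i), indices taken mod 6.
P→Q: (4)(-18) − (-11)(-12) = -204
Q→R: (-11)(-11) − (-10)(-18) = -59
R→S: (-10)(6) − (-1)(-11) = -71
S→T: (-1)(-17) − (25)(6) = -133
T→U: (25)(-18) − (20)(-17) = -110
U→P: (20)(-12) − (4)(-18) = -168
Σ = -745
Area = |Σ|/2 = 372.5.

372.5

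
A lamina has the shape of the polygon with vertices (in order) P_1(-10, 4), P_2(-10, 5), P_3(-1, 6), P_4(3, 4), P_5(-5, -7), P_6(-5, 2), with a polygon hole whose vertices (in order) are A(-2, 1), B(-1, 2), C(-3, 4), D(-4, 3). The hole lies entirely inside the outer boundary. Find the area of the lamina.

Outer boundary:
Apply the shoelace formula: 2A = Σ (x_i·y_{i+1} − x_{i+1}·y_i), indices taken mod 6.
Σ = (-10) + (-55) + (-22) + (-1) + (-45) + (0) = -133
Area = |Σ|/2 = 66.5.
Hole:
Σ = (-3) + (2) + (7) + (2) = 8
Area = |Σ|/2 = 4.
Net area = 66.5 − 4 = 62.5.

62.5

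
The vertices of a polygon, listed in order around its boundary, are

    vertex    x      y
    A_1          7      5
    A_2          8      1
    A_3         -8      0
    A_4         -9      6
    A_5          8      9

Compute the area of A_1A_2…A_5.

Apply the surveyor's formula: 2A = Σ (x_i·y_{i+1} − x_{i+1}·y_i), indices taken mod 5.
Cross-terms: -33, 8, -48, -129, -23  ⇒  Σ = -225
Area = |Σ|/2 = 112.5.

112.5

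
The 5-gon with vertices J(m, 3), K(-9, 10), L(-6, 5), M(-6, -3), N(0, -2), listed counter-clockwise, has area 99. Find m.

The doubled signed area Σ (x_i y_{i+1} − x_{i+1} y_i) is linear in m.
With m=0 it equals 102; the coefficient of m is 12 (from the two edges through J).
So 12·m + 102 = 2·99 = 198 ⇒ m = 8.

8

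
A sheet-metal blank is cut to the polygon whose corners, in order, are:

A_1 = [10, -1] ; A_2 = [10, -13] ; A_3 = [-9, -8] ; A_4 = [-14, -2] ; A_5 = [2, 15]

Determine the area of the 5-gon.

384.5

Apply the shoelace (surveyor's) formula: 2A = Σ (x_i·y_{i+1} − x_{i+1}·y_i), indices taken mod 5.
Σ = (-120) + (-197) + (-94) + (-206) + (-152) = -769
Area = |Σ|/2 = 384.5.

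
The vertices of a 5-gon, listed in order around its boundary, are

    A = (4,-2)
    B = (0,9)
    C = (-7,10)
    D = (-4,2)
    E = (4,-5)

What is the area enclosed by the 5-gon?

Σ = (36) + (63) + (26) + (12) + (12) = 149
Area = |Σ|/2 = 74.5.

74.5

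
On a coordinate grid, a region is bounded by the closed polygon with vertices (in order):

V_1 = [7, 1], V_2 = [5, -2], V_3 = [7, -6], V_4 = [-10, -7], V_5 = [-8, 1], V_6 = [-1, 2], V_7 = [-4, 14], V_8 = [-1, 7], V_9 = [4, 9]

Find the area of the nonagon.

170.5

Cross-terms: -19, -16, -109, -66, -15, -6, -14, -37, -59  ⇒  Σ = -341
Area = |Σ|/2 = 170.5.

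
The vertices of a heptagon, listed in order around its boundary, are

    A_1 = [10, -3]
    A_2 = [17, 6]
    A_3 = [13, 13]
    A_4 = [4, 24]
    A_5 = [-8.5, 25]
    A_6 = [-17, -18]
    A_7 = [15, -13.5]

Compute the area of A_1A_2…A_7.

992.75

Apply Gauss's area formula: 2A = Σ (x_i·y_{i+1} − x_{i+1}·y_i), indices taken mod 7.
Cross-terms: 111, 143, 260, 304, 578, 499.5, 90  ⇒  Σ = 1985.5
Area = |Σ|/2 = 992.75.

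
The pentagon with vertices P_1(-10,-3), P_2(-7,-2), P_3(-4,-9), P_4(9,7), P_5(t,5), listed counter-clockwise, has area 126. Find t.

-5

Write out the shoelace sum; only the two edges meeting at P_5 involve t:
2·Area = [(9·5 − t·7) + (t·(-3) − (-10)·5)] + 107
       = -10·t + 202 = 252
⇒ t = -5.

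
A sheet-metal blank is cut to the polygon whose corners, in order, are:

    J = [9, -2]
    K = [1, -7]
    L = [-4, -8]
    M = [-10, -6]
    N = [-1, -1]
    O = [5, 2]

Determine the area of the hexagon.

Apply the shoelace (surveyor's) formula: 2A = Σ (x_i·y_{i+1} − x_{i+1}·y_i), indices taken mod 6.
J→K: (9)(-7) − (1)(-2) = -61
K→L: (1)(-8) − (-4)(-7) = -36
L→M: (-4)(-6) − (-10)(-8) = -56
M→N: (-10)(-1) − (-1)(-6) = 4
N→O: (-1)(2) − (5)(-1) = 3
O→J: (5)(-2) − (9)(2) = -28
Σ = -174
Area = |Σ|/2 = 87.

87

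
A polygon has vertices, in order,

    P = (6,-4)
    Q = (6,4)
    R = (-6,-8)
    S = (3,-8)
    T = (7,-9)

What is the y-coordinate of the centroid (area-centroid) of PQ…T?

-629/151

Apply the shoelace (surveyor's) formula. First the cross-terms c_i = x_i·y_{i+1} − x_{i+1}·y_i:
  48, -24, 72, 29, 26  ⇒  2A = 151, A = 75.5.
Then Σ (y_i + y_{i+1})·c_i = -1887, so ȳ = -1887 / (6·75.5) = -629/151.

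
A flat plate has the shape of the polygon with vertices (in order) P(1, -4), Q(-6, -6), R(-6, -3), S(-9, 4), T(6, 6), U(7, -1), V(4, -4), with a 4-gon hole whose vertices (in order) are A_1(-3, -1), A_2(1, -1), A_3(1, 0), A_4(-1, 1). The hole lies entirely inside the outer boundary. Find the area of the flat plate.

Outer boundary:
Cross-terms: -30, -18, -51, -78, -48, -24, -12  ⇒  Σ = -261
Area = |Σ|/2 = 130.5.
Hole:
Apply the shoelace (surveyor's) formula: 2A = Σ (x_i·y_{i+1} − x_{i+1}·y_i), indices taken mod 4.
A_1→A_2: (-3)(-1) − (1)(-1) = 4
A_2→A_3: (1)(0) − (1)(-1) = 1
A_3→A_4: (1)(1) − (-1)(0) = 1
A_4→A_1: (-1)(-1) − (-3)(1) = 4
Σ = 10
Area = |Σ|/2 = 5.
Net area = 130.5 − 5 = 125.5.

125.5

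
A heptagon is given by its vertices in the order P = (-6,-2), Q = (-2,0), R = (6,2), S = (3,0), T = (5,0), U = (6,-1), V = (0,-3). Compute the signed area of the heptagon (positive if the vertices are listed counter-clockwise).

Apply the surveyor's formula: 2A = Σ (x_i·y_{i+1} − x_{i+1}·y_i), indices taken mod 7.
Σ = (-4) + (-4) + (-6) + (0) + (-5) + (-18) + (-18) = -55
Signed area = Σ/2 = -27.5 (negative ⇒ clockwise traversal).

-27.5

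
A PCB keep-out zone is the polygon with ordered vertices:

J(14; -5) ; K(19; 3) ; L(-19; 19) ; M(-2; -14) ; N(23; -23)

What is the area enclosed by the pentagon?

717

Apply Gauss's area formula: 2A = Σ (x_i·y_{i+1} − x_{i+1}·y_i), indices taken mod 5.
Σ = (137) + (418) + (304) + (368) + (207) = 1434
Area = |Σ|/2 = 717.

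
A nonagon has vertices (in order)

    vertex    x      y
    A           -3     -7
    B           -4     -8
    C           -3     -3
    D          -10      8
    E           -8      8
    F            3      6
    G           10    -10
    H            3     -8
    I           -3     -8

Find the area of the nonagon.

Apply the surveyor's formula: 2A = Σ (x_i·y_{i+1} − x_{i+1}·y_i), indices taken mod 9.
Cross-terms: -4, -12, -54, -16, -72, -90, -50, -48, -3  ⇒  Σ = -349
Area = |Σ|/2 = 174.5.

174.5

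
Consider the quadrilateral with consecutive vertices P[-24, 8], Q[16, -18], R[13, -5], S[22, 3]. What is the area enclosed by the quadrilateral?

Σ = (304) + (154) + (149) + (248) = 855
Area = |Σ|/2 = 427.5.

427.5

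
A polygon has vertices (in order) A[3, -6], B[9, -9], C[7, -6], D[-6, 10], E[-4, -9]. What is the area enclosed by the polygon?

107.5

Apply Gauss's area formula: 2A = Σ (x_i·y_{i+1} − x_{i+1}·y_i), indices taken mod 5.
Σ = (27) + (9) + (34) + (94) + (51) = 215
Area = |Σ|/2 = 107.5.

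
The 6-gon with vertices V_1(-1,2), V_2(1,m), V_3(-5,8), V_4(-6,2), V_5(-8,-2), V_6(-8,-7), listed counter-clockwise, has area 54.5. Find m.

5

The doubled signed area Σ (x_i y_{i+1} − x_{i+1} y_i) is linear in m.
With m=0 it equals 89; the coefficient of m is 4 (from the two edges through V_2).
So 4·m + 89 = 2·54.5 = 109 ⇒ m = 5.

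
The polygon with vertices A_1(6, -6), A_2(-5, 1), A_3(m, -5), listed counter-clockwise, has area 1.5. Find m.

4

The doubled signed area Σ (x_i y_{i+1} − x_{i+1} y_i) is linear in m.
With m=0 it equals 31; the coefficient of m is -7 (from the two edges through A_3).
So -7·m + 31 = 2·1.5 = 3 ⇒ m = 4.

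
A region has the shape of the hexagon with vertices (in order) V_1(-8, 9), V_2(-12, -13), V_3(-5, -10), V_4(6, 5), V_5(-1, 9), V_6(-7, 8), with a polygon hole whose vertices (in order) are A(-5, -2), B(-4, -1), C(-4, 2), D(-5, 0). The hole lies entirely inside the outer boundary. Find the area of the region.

206

Outer boundary:
V_1→V_2: (-8)(-13) − (-12)(9) = 212
V_2→V_3: (-12)(-10) − (-5)(-13) = 55
V_3→V_4: (-5)(5) − (6)(-10) = 35
V_4→V_5: (6)(9) − (-1)(5) = 59
V_5→V_6: (-1)(8) − (-7)(9) = 55
V_6→V_1: (-7)(9) − (-8)(8) = 1
Σ = 417
Area = |Σ|/2 = 208.5.
Hole:
Apply the surveyor's formula: 2A = Σ (x_i·y_{i+1} − x_{i+1}·y_i), indices taken mod 4.
Σ = (-3) + (-12) + (10) + (10) = 5
Area = |Σ|/2 = 2.5.
Net area = 208.5 − 2.5 = 206.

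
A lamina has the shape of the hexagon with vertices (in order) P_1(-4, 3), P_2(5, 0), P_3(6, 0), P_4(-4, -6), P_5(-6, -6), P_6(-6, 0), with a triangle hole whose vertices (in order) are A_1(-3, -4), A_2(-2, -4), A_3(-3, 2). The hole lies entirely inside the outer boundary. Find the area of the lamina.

55.5

Outer boundary:
Σ = (-15) + (0) + (-36) + (-12) + (-36) + (-18) = -117
Area = |Σ|/2 = 58.5.
Hole:
Cross-terms: 4, -16, 18  ⇒  Σ = 6
Area = |Σ|/2 = 3.
Net area = 58.5 − 3 = 55.5.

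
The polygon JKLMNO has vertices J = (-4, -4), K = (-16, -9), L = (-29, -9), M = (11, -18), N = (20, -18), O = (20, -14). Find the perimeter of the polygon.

106

|JK| = √((-12)² + (-5)²) = √169 = 13
|KL| = √((-13)² + (0)²) = √169 = 13
|LM| = √((40)² + (-9)²) = √1681 = 41
|MN| = √((9)² + (0)²) = √81 = 9
|NO| = √((0)² + (4)²) = √16 = 4
|OJ| = √((-24)² + (10)²) = √676 = 26
Perimeter = 13 + 13 + 41 + 9 + 4 + 26 = 106.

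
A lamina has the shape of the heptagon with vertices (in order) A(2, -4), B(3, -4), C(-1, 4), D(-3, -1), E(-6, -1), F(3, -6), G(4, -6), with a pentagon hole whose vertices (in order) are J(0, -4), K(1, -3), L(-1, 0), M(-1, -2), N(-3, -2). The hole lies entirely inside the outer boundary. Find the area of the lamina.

26

Outer boundary:
Apply the shoelace (surveyor's) formula: 2A = Σ (x_i·y_{i+1} − x_{i+1}·y_i), indices taken mod 7.
Σ = (4) + (8) + (13) + (-3) + (39) + (6) + (-4) = 63
Area = |Σ|/2 = 31.5.
Hole:
Apply the shoelace (surveyor's) formula: 2A = Σ (x_i·y_{i+1} − x_{i+1}·y_i), indices taken mod 5.
J→K: (0)(-3) − (1)(-4) = 4
K→L: (1)(0) − (-1)(-3) = -3
L→M: (-1)(-2) − (-1)(0) = 2
M→N: (-1)(-2) − (-3)(-2) = -4
N→J: (-3)(-4) − (0)(-2) = 12
Σ = 11
Area = |Σ|/2 = 5.5.
Net area = 31.5 − 5.5 = 26.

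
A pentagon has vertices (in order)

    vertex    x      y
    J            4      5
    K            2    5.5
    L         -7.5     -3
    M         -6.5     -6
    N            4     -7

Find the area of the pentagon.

J→K: (4)(5.5) − (2)(5) = 12
K→L: (2)(-3) − (-7.5)(5.5) = 35.25
L→M: (-7.5)(-6) − (-6.5)(-3) = 25.5
M→N: (-6.5)(-7) − (4)(-6) = 69.5
N→J: (4)(5) − (4)(-7) = 48
Σ = 190.25
Area = |Σ|/2 = 95.125.

95.125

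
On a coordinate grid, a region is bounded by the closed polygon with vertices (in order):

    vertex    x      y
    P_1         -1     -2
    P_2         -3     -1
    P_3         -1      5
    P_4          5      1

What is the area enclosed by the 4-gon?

Apply Gauss's area formula: 2A = Σ (x_i·y_{i+1} − x_{i+1}·y_i), indices taken mod 4.
Σ = (-5) + (-16) + (-26) + (-9) = -56
Area = |Σ|/2 = 28.

28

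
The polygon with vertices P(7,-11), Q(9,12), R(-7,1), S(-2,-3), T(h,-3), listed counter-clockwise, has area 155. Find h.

2

The doubled signed area Σ (x_i y_{i+1} − x_{i+1} y_i) is linear in h.
With h=0 it equals 326; the coefficient of h is -8 (from the two edges through T).
So -8·h + 326 = 2·155 = 310 ⇒ h = 2.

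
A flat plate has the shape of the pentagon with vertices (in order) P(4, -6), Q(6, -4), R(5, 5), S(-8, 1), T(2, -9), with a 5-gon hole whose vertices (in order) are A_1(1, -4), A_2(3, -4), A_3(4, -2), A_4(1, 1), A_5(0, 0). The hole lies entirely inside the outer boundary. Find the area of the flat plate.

Outer boundary:
Cross-terms: 20, 50, 45, 70, 24  ⇒  Σ = 209
Area = |Σ|/2 = 104.5.
Hole:
Cross-terms: 8, 10, 6, 0, 0  ⇒  Σ = 24
Area = |Σ|/2 = 12.
Net area = 104.5 − 12 = 92.5.

92.5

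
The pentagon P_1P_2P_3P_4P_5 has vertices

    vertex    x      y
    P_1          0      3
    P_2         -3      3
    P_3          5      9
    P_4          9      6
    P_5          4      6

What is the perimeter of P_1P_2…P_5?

|P_1P_2| = √((-3)² + (0)²) = √9 = 3
|P_2P_3| = √((8)² + (6)²) = √100 = 10
|P_3P_4| = √((4)² + (-3)²) = √25 = 5
|P_4P_5| = √((-5)² + (0)²) = √25 = 5
|P_5P_1| = √((-4)² + (-3)²) = √25 = 5
Perimeter = 3 + 10 + 5 + 5 + 5 = 28.

28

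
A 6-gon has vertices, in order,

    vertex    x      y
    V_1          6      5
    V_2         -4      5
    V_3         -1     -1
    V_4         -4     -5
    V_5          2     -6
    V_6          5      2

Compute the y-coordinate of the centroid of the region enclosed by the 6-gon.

37/141

Apply Gauss's area formula. First the cross-terms c_i = x_i·y_{i+1} − x_{i+1}·y_i:
  50, 9, 1, 34, 34, 13  ⇒  2A = 141, A = 70.5.
Then Σ (y_i + y_{i+1})·c_i = 111, so ȳ = 111 / (6·70.5) = 37/141.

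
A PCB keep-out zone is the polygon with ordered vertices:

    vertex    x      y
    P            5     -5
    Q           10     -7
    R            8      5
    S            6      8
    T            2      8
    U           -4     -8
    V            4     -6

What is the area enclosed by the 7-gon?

134.5

P→Q: (5)(-7) − (10)(-5) = 15
Q→R: (10)(5) − (8)(-7) = 106
R→S: (8)(8) − (6)(5) = 34
S→T: (6)(8) − (2)(8) = 32
T→U: (2)(-8) − (-4)(8) = 16
U→V: (-4)(-6) − (4)(-8) = 56
V→P: (4)(-5) − (5)(-6) = 10
Σ = 269
Area = |Σ|/2 = 134.5.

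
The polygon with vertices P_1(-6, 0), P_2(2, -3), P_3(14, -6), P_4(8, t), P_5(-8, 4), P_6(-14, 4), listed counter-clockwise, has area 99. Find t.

1

The doubled signed area Σ (x_i y_{i+1} − x_{i+1} y_i) is linear in t.
With t=0 it equals 176; the coefficient of t is 22 (from the two edges through P_4).
So 22·t + 176 = 2·99 = 198 ⇒ t = 1.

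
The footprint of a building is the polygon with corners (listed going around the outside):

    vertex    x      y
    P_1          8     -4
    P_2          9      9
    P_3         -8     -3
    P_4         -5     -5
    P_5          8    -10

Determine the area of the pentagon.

Σ = (108) + (45) + (25) + (90) + (48) = 316
Area = |Σ|/2 = 158.

158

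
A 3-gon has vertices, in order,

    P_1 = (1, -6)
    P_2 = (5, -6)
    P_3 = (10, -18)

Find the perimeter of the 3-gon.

|P_1P_2| = √((4)² + (0)²) = √16 = 4
|P_2P_3| = √((5)² + (-12)²) = √169 = 13
|P_3P_1| = √((-9)² + (12)²) = √225 = 15
Perimeter = 4 + 13 + 15 = 32.

32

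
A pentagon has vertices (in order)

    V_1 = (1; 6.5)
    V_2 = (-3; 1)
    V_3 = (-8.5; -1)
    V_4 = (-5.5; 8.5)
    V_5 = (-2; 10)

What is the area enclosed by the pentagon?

53.375

Σ = (20.5) + (11.5) + (-77.75) + (-38) + (-23) = -106.75
Area = |Σ|/2 = 53.375.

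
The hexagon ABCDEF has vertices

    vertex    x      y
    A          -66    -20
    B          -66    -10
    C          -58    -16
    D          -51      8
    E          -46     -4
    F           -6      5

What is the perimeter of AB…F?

|AB| = √((0)² + (10)²) = √100 = 10
|BC| = √((8)² + (-6)²) = √100 = 10
|CD| = √((7)² + (24)²) = √625 = 25
|DE| = √((5)² + (-12)²) = √169 = 13
|EF| = √((40)² + (9)²) = √1681 = 41
|FA| = √((-60)² + (-25)²) = √4225 = 65
Perimeter = 10 + 10 + 25 + 13 + 41 + 65 = 164.

164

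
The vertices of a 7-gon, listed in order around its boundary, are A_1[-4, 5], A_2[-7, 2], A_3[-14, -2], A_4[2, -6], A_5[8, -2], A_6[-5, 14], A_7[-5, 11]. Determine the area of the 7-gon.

168.5

Σ = (27) + (42) + (88) + (44) + (102) + (15) + (19) = 337
Area = |Σ|/2 = 168.5.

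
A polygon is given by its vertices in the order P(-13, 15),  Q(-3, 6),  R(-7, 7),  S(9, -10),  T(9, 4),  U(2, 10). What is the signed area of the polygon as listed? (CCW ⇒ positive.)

181.5

Apply Gauss's area formula: 2A = Σ (x_i·y_{i+1} − x_{i+1}·y_i), indices taken mod 6.
Cross-terms: -33, 21, 7, 126, 82, 160  ⇒  Σ = 363
Signed area = Σ/2 = 181.5 (positive ⇒ counter-clockwise traversal).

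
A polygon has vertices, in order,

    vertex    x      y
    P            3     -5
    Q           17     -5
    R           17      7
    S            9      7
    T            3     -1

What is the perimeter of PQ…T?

|PQ| = √((14)² + (0)²) = √196 = 14
|QR| = √((0)² + (12)²) = √144 = 12
|RS| = √((-8)² + (0)²) = √64 = 8
|ST| = √((-6)² + (-8)²) = √100 = 10
|TP| = √((0)² + (-4)²) = √16 = 4
Perimeter = 14 + 12 + 8 + 10 + 4 = 48.

48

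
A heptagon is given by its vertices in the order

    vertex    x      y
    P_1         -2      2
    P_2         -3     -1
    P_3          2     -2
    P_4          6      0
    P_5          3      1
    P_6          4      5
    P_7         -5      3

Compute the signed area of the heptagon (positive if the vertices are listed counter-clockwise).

P_1→P_2: (-2)(-1) − (-3)(2) = 8
P_2→P_3: (-3)(-2) − (2)(-1) = 8
P_3→P_4: (2)(0) − (6)(-2) = 12
P_4→P_5: (6)(1) − (3)(0) = 6
P_5→P_6: (3)(5) − (4)(1) = 11
P_6→P_7: (4)(3) − (-5)(5) = 37
P_7→P_1: (-5)(2) − (-2)(3) = -4
Σ = 78
Signed area = Σ/2 = 39 (positive ⇒ counter-clockwise traversal).

39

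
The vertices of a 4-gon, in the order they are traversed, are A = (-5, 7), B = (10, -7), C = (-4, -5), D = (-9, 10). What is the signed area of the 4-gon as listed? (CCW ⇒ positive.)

-105.5

Σ = (-35) + (-78) + (-85) + (-13) = -211
Signed area = Σ/2 = -105.5 (negative ⇒ clockwise traversal).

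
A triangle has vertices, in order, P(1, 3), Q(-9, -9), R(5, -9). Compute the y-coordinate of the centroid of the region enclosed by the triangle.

Apply the shoelace (surveyor's) formula. First the cross-terms c_i = x_i·y_{i+1} − x_{i+1}·y_i:
  18, 126, 24  ⇒  2A = 168, A = 84.
Then Σ (y_i + y_{i+1})·c_i = -2520, so ȳ = -2520 / (6·84) = -5.

-5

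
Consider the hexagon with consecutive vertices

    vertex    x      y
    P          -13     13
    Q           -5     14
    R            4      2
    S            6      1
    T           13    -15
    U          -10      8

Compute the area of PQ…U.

Apply Gauss's area formula: 2A = Σ (x_i·y_{i+1} − x_{i+1}·y_i), indices taken mod 6.
P→Q: (-13)(14) − (-5)(13) = -117
Q→R: (-5)(2) − (4)(14) = -66
R→S: (4)(1) − (6)(2) = -8
S→T: (6)(-15) − (13)(1) = -103
T→U: (13)(8) − (-10)(-15) = -46
U→P: (-10)(13) − (-13)(8) = -26
Σ = -366
Area = |Σ|/2 = 183.

183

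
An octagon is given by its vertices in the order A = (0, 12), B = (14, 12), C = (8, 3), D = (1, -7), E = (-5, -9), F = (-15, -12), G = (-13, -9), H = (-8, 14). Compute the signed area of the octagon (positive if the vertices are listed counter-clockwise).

-385.5

Apply the shoelace formula: 2A = Σ (x_i·y_{i+1} − x_{i+1}·y_i), indices taken mod 8.
A→B: (0)(12) − (14)(12) = -168
B→C: (14)(3) − (8)(12) = -54
C→D: (8)(-7) − (1)(3) = -59
D→E: (1)(-9) − (-5)(-7) = -44
E→F: (-5)(-12) − (-15)(-9) = -75
F→G: (-15)(-9) − (-13)(-12) = -21
G→H: (-13)(14) − (-8)(-9) = -254
H→A: (-8)(12) − (0)(14) = -96
Σ = -771
Signed area = Σ/2 = -385.5 (negative ⇒ clockwise traversal).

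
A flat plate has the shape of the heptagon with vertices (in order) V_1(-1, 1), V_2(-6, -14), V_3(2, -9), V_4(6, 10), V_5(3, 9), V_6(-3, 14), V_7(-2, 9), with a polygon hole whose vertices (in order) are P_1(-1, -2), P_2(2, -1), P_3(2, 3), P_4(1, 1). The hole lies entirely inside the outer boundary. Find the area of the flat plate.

Outer boundary:
Apply Gauss's area formula: 2A = Σ (x_i·y_{i+1} − x_{i+1}·y_i), indices taken mod 7.
V_1→V_2: (-1)(-14) − (-6)(1) = 20
V_2→V_3: (-6)(-9) − (2)(-14) = 82
V_3→V_4: (2)(10) − (6)(-9) = 74
V_4→V_5: (6)(9) − (3)(10) = 24
V_5→V_6: (3)(14) − (-3)(9) = 69
V_6→V_7: (-3)(9) − (-2)(14) = 1
V_7→V_1: (-2)(1) − (-1)(9) = 7
Σ = 277
Area = |Σ|/2 = 138.5.
Hole:
Apply Gauss's area formula: 2A = Σ (x_i·y_{i+1} − x_{i+1}·y_i), indices taken mod 4.
Σ = (5) + (8) + (-1) + (-1) = 11
Area = |Σ|/2 = 5.5.
Net area = 138.5 − 5.5 = 133.

133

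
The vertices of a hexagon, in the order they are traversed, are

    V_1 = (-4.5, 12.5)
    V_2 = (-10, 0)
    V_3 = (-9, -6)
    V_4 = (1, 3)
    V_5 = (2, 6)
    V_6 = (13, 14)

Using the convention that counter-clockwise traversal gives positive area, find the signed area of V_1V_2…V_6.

169.75

Apply the shoelace (surveyor's) formula: 2A = Σ (x_i·y_{i+1} − x_{i+1}·y_i), indices taken mod 6.
Cross-terms: 125, 60, -21, 0, -50, 225.5  ⇒  Σ = 339.5
Signed area = Σ/2 = 169.75 (positive ⇒ counter-clockwise traversal).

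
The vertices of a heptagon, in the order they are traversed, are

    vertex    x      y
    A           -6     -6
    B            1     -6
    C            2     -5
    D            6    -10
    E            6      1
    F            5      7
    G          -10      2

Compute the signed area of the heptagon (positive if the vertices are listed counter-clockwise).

Σ = (42) + (7) + (10) + (66) + (37) + (80) + (72) = 314
Signed area = Σ/2 = 157 (positive ⇒ counter-clockwise traversal).

157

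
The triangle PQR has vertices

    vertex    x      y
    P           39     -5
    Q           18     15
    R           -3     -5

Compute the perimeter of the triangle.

|PQ| = √((-21)² + (20)²) = √841 = 29
|QR| = √((-21)² + (-20)²) = √841 = 29
|RP| = √((42)² + (0)²) = √1764 = 42
Perimeter = 29 + 29 + 42 = 100.

100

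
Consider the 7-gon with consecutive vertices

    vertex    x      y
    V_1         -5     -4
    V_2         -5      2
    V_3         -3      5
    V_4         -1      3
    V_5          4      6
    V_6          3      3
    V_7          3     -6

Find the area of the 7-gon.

Σ = (-30) + (-19) + (-4) + (-18) + (-6) + (-27) + (-42) = -146
Area = |Σ|/2 = 73.

73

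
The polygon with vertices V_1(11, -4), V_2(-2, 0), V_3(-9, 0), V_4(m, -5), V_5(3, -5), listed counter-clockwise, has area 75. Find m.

Write out the shoelace sum; only the two edges meeting at V_4 involve m:
2·Area = [((-9)·(-5) − m·0) + (m·(-5) − 3·(-5))] + 35
       = -5·m + 95 = 150
⇒ m = -11.

-11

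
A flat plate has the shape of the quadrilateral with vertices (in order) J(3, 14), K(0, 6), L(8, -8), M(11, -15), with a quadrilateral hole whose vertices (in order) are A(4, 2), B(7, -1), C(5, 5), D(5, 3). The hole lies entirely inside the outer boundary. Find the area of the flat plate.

Outer boundary:
Apply the surveyor's formula: 2A = Σ (x_i·y_{i+1} − x_{i+1}·y_i), indices taken mod 4.
Cross-terms: 18, -48, -32, 199  ⇒  Σ = 137
Area = |Σ|/2 = 68.5.
Hole:
Cross-terms: -18, 40, -10, -2  ⇒  Σ = 10
Area = |Σ|/2 = 5.
Net area = 68.5 − 5 = 63.5.

63.5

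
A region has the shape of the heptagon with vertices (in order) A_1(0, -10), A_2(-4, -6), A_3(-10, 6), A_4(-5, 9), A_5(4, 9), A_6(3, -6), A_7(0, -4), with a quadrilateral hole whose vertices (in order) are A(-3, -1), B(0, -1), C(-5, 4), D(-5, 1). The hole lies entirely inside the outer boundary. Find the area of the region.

Outer boundary:
Cross-terms: -40, -84, -60, -81, -51, -12, 0  ⇒  Σ = -328
Area = |Σ|/2 = 164.
Hole:
Σ = (3) + (-5) + (15) + (8) = 21
Area = |Σ|/2 = 10.5.
Net area = 164 − 10.5 = 153.5.

153.5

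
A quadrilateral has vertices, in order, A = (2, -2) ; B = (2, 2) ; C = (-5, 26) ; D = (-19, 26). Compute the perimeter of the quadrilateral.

|AB| = √((0)² + (4)²) = √16 = 4
|BC| = √((-7)² + (24)²) = √625 = 25
|CD| = √((-14)² + (0)²) = √196 = 14
|DA| = √((21)² + (-28)²) = √1225 = 35
Perimeter = 4 + 25 + 14 + 35 = 78.

78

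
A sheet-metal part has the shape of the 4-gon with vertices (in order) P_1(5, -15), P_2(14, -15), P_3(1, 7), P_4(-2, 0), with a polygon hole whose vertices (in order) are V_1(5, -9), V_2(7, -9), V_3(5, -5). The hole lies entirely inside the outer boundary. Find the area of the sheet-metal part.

Outer boundary:
Σ = (135) + (113) + (14) + (30) = 292
Area = |Σ|/2 = 146.
Hole:
Apply the shoelace formula: 2A = Σ (x_i·y_{i+1} − x_{i+1}·y_i), indices taken mod 3.
Cross-terms: 18, 10, -20  ⇒  Σ = 8
Area = |Σ|/2 = 4.
Net area = 146 − 4 = 142.

142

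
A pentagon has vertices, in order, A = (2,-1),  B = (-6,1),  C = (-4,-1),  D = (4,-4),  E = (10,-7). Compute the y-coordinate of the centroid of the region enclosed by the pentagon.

-44/21

Apply Gauss's area formula. First the cross-terms c_i = x_i·y_{i+1} − x_{i+1}·y_i:
  -4, 10, 20, 12, 4  ⇒  2A = 42, A = 21.
Then Σ (y_i + y_{i+1})·c_i = -264, so ȳ = -264 / (6·21) = -44/21.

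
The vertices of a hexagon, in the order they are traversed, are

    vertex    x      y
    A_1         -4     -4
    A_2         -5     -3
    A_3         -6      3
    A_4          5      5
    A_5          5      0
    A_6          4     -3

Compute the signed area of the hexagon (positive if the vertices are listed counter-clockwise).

-77

Σ = (-8) + (-33) + (-45) + (-25) + (-15) + (-28) = -154
Signed area = Σ/2 = -77 (negative ⇒ clockwise traversal).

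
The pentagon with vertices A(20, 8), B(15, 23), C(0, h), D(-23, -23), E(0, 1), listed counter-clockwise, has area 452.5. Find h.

16

Write out the shoelace sum; only the two edges meeting at C involve h:
2·Area = [(15·h − 0·23) + (0·(-23) − (-23)·h)] + 297
       = 38·h + 297 = 905
⇒ h = 16.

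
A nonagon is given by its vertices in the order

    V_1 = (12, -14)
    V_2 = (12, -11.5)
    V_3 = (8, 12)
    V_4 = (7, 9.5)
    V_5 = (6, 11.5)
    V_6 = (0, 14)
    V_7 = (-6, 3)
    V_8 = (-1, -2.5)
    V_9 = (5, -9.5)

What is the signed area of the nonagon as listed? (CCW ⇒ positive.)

Apply the surveyor's formula: 2A = Σ (x_i·y_{i+1} − x_{i+1}·y_i), indices taken mod 9.
Cross-terms: 30, 236, -8, 23.5, 84, 84, 18, 22, 44  ⇒  Σ = 533.5
Signed area = Σ/2 = 266.75 (positive ⇒ counter-clockwise traversal).

266.75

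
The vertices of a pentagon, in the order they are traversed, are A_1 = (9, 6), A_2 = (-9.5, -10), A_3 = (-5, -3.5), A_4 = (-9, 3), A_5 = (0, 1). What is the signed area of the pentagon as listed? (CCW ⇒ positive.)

Apply the shoelace formula: 2A = Σ (x_i·y_{i+1} − x_{i+1}·y_i), indices taken mod 5.
Σ = (-33) + (-16.75) + (-46.5) + (-9) + (-9) = -114.25
Signed area = Σ/2 = -57.125 (negative ⇒ clockwise traversal).

-57.125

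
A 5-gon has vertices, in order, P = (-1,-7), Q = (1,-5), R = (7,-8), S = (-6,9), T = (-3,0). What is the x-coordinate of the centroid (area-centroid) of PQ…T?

-16/51

Apply the shoelace (surveyor's) formula. First the cross-terms c_i = x_i·y_{i+1} − x_{i+1}·y_i:
  12, 27, 15, 27, 21  ⇒  2A = 102, A = 51.
Then Σ (x_i + x_{i+1})·c_i = -96, so x̄ = -96 / (6·51) = -16/51.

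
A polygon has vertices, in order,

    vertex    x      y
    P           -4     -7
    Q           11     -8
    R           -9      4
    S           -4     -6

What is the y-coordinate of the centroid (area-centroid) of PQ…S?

-343/93

Apply the surveyor's formula. First the cross-terms c_i = x_i·y_{i+1} − x_{i+1}·y_i:
  109, -28, 70, 4  ⇒  2A = 155, A = 77.5.
Then Σ (y_i + y_{i+1})·c_i = -1715, so ȳ = -1715 / (6·77.5) = -343/93.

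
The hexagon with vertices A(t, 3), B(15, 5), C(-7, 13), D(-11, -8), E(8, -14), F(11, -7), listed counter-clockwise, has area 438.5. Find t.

12

The doubled signed area Σ (x_i y_{i+1} − x_{i+1} y_i) is linear in t.
With t=0 it equals 733; the coefficient of t is 12 (from the two edges through A).
So 12·t + 733 = 2·438.5 = 877 ⇒ t = 12.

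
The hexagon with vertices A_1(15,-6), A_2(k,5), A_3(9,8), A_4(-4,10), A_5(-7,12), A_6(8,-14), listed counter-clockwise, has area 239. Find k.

The doubled signed area Σ (x_i y_{i+1} − x_{i+1} y_i) is linear in k.
With k=0 it equals 338; the coefficient of k is 14 (from the two edges through A_2).
So 14·k + 338 = 2·239 = 478 ⇒ k = 10.

10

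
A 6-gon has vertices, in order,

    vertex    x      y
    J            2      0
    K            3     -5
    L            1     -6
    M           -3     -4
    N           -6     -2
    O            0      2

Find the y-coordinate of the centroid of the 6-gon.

Apply Gauss's area formula. First the cross-terms c_i = x_i·y_{i+1} − x_{i+1}·y_i:
  -10, -13, -22, -18, -12, -4  ⇒  2A = -79, A = -39.5.
Then Σ (y_i + y_{i+1})·c_i = 513, so ȳ = 513 / (6·(-39.5)) = -171/79.

-171/79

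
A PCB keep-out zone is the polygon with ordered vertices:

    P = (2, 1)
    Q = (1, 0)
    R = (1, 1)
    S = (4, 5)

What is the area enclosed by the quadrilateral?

2.5

Σ = (-1) + (1) + (1) + (-6) = -5
Area = |Σ|/2 = 2.5.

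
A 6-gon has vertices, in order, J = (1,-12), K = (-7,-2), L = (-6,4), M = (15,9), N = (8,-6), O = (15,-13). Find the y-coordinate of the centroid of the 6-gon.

-109/53

Apply the shoelace formula. First the cross-terms c_i = x_i·y_{i+1} − x_{i+1}·y_i:
  -86, -40, -114, -162, -14, -167  ⇒  2A = -583, A = -291.5.
Then Σ (y_i + y_{i+1})·c_i = 3597, so ȳ = 3597 / (6·(-291.5)) = -109/53.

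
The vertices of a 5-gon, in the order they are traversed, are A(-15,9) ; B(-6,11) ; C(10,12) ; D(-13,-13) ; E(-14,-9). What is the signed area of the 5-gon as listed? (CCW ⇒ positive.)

-296.5

Apply the shoelace (surveyor's) formula: 2A = Σ (x_i·y_{i+1} − x_{i+1}·y_i), indices taken mod 5.
A→B: (-15)(11) − (-6)(9) = -111
B→C: (-6)(12) − (10)(11) = -182
C→D: (10)(-13) − (-13)(12) = 26
D→E: (-13)(-9) − (-14)(-13) = -65
E→A: (-14)(9) − (-15)(-9) = -261
Σ = -593
Signed area = Σ/2 = -296.5 (negative ⇒ clockwise traversal).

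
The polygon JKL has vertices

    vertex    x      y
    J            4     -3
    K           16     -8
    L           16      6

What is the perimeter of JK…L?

|JK| = √((12)² + (-5)²) = √169 = 13
|KL| = √((0)² + (14)²) = √196 = 14
|LJ| = √((-12)² + (-9)²) = √225 = 15
Perimeter = 13 + 14 + 15 = 42.

42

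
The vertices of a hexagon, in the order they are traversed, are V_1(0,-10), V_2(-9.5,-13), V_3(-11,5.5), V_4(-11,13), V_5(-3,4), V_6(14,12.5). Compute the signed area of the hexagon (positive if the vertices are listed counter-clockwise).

Apply the shoelace formula: 2A = Σ (x_i·y_{i+1} − x_{i+1}·y_i), indices taken mod 6.
V_1→V_2: (0)(-13) − (-9.5)(-10) = -95
V_2→V_3: (-9.5)(5.5) − (-11)(-13) = -195.25
V_3→V_4: (-11)(13) − (-11)(5.5) = -82.5
V_4→V_5: (-11)(4) − (-3)(13) = -5
V_5→V_6: (-3)(12.5) − (14)(4) = -93.5
V_6→V_1: (14)(-10) − (0)(12.5) = -140
Σ = -611.25
Signed area = Σ/2 = -305.625 (negative ⇒ clockwise traversal).

-305.625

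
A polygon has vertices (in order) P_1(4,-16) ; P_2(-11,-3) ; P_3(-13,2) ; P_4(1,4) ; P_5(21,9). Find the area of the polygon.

375

Apply Gauss's area formula: 2A = Σ (x_i·y_{i+1} − x_{i+1}·y_i), indices taken mod 5.
Cross-terms: -188, -61, -54, -75, -372  ⇒  Σ = -750
Area = |Σ|/2 = 375.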